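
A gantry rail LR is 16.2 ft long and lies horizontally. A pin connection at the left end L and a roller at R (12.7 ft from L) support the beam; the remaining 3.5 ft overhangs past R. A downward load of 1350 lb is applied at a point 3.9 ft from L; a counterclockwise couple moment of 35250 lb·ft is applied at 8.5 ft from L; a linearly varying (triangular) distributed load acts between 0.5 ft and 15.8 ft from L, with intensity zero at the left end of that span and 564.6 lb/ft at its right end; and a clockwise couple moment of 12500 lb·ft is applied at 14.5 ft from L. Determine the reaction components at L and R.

L_x = 0, L_y = 3407 lb, R_y = 2262 lb

Resultant of the triangular load: ½ × 564.6 × 15.3 = 4319.19 lb, acting at 10.7 ft from L (one-third of the span from the peak).
Taking moments about L: R_y·12.7 − 1350·3.9 + 35250 − (½·564.6·15.3)·10.7 − 12500 = 0 → R_y = 28730.333/12.7 = 2262.23 ≈ 2262 lb.
ΣF_y = 0: L_y + 2262.23 − 1350 − ½·564.6·15.3 = 0 → L_y = 3407 lb.
ΣF_x = 0: no horizontal applied forces, so L_x = 0.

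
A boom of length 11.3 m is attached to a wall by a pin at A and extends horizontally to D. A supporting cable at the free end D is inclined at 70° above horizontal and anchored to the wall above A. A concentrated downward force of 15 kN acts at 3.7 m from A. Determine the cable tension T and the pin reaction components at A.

ΣM about A: T·sin70°·11.3 − 15·3.7 = 0 → T = 55.5/(11.3·0.939693) = 5.22671 ≈ 5.227 kN.
ΣF_x = 0: A_x − T·cos70° = 0 → A_x = 5.22671 × 0.34202 = 1.788 kN.
ΣF_y = 0: A_y + T·sin70° − 15 = 0 → A_y = 15 − 5.22671 × 0.939693 = 10.09 kN.

T = 5.227 kN, A_x = 1.788 kN, A_y = 10.09 kN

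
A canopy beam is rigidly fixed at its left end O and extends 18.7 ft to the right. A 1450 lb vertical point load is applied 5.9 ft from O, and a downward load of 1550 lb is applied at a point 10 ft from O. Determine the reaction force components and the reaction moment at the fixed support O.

ΣF_x = 0: O_x = 0.
ΣF_y = 0: O_y − 1450 − 1550 = 0 → O_y = 3000 lb.
ΣM about O: M_O − 1450·5.9 − 1550·10 = 0 → M_O = 24060 lb·ft.

O_x = 0, O_y = 3000 lb, M_O = 24060 lb·ft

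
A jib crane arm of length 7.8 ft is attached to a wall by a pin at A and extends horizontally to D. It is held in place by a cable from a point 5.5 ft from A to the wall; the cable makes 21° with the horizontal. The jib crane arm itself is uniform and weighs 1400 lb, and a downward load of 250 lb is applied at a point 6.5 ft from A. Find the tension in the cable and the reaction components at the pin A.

T = 3595 lb, A_x = 3356 lb, A_y = 361.8 lb

ΣM about A: T·sin21°·5.5 − 1400·3.9 − 250·6.5 = 0 → T = 7085/(5.5·0.358368) = 3594.58 ≈ 3595 lb.
ΣF_x = 0: A_x − T·cos21° = 0 → A_x = 3594.58 × 0.93358 = 3356 lb.
ΣF_y = 0: A_y + T·sin21° − 1400 − 250 = 0 → A_y = 1650 − 3594.58 × 0.358368 = 361.8 lb.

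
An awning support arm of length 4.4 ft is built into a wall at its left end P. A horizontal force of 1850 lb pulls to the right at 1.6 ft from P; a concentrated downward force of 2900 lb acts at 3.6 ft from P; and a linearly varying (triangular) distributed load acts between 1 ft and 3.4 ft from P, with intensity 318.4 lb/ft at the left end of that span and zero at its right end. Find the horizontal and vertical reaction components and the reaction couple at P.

Resultant of the triangular load: ½ × 318.4 × 2.4 = 382.08 lb, acting at 1.8 ft from P (one-third of the span from the peak).
ΣF_x = 0: P_x + 1850 = 0 → P_x = -1850 lb.
ΣF_y = 0: P_y − 2900 − ½·318.4·2.4 = 0 → P_y = 3282 lb.
ΣM about P: M_P − 2900·3.6 − (½·318.4·2.4)·1.8 = 0 → M_P = 11130 lb·ft.

P_x = -1850 lb, P_y = 3282 lb, M_P = 11130 lb·ft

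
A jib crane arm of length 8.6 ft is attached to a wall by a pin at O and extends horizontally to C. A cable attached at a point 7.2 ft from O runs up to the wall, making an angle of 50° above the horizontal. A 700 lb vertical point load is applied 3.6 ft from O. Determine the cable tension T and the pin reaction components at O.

T = 456.9 lb, O_x = 293.7 lb, O_y = 350.0 lb

ΣM about O: T·sin50°·7.2 − 700·3.6 = 0 → T = 2520/(7.2·0.766044) = 456.893 ≈ 456.9 lb.
ΣF_x = 0: O_x − T·cos50° = 0 → O_x = 456.893 × 0.642788 = 293.7 lb.
ΣF_y = 0: O_y + T·sin50° − 700 = 0 → O_y = 700 − 456.893 × 0.766044 = 350.0 lb.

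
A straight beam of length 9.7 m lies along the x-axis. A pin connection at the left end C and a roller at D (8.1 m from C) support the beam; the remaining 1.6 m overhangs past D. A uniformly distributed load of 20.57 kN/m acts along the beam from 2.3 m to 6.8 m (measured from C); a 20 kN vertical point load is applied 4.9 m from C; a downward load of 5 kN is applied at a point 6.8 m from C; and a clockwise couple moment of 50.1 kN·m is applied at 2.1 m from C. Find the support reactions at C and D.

C_x = 0, C_y = 43.09 kN, D_y = 74.48 kN

Resultant of the distributed load: 20.57 × 4.5 = 92.565 kN at 4.55 m from C.
Moments about C: D_y·8.1 − (20.57·4.5)·4.55 − 20·4.9 − 5·6.8 − 50.1 = 0 → D_y = 603.27075/8.1 = 74.4779 ≈ 74.48 kN.
ΣF_y = 0: C_y + 74.4779 − 20.57·4.5 − 20 − 5 = 0 → C_y = 43.09 kN.
ΣF_x = 0: no horizontal applied forces, so C_x = 0.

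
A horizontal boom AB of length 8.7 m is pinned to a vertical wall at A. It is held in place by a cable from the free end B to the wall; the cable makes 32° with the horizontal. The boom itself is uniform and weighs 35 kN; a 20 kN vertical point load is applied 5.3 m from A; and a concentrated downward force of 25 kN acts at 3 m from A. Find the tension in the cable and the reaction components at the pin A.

T = 72.28 kN, A_x = 61.30 kN, A_y = 41.70 kN

ΣM about A: T·sin32°·8.7 − 35·4.35 − 20·5.3 − 25·3 = 0 → T = 333.25/(8.7·0.529919) = 72.2839 ≈ 72.28 kN.
ΣF_x = 0: A_x − T·cos32° = 0 → A_x = 72.2839 × 0.848048 = 61.30 kN.
ΣF_y = 0: A_y + T·sin32° − 35 − 20 − 25 = 0 → A_y = 80 − 72.2839 × 0.529919 = 41.70 kN.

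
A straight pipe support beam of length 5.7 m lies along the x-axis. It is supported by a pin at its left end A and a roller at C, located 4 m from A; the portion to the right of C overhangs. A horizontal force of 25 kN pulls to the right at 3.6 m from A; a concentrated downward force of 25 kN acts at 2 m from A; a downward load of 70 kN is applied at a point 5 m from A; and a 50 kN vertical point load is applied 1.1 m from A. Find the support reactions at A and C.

Moments about A: C_y·4 − 25·2 − 70·5 − 50·1.1 = 0 → C_y = 455/4 = 113.75 ≈ 113.8 kN.
ΣF_y = 0: A_y + 113.75 − 25 − 70 − 50 = 0 → A_y = 31.25 kN.
ΣF_x = 0: A_x + 25 = 0 → A_x = -25.00 kN.

A_x = -25.00 kN, A_y = 31.25 kN, C_y = 113.8 kN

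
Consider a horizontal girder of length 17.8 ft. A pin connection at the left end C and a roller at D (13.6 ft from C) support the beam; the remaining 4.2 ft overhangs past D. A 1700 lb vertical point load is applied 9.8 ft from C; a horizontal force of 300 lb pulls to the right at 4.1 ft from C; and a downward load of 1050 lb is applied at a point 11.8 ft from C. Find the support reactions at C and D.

C_x = -300.0 lb, C_y = 614.0 lb, D_y = 2136 lb

Moments about C: D_y·13.6 − 1700·9.8 − 1050·11.8 = 0 → D_y = 29050/13.6 = 2136.03 ≈ 2136 lb.
ΣF_y = 0: C_y + 2136.03 − 1700 − 1050 = 0 → C_y = 614.0 lb.
ΣF_x = 0: C_x + 300 = 0 → C_x = -300.0 lb.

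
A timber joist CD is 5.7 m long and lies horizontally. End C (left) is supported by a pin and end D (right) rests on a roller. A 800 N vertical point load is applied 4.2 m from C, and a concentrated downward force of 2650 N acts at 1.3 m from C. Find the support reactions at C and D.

Taking moments about C: D_y·5.7 − 800·4.2 − 2650·1.3 = 0 → D_y = 6805/5.7 = 1193.86 ≈ 1194 N.
ΣF_y = 0: C_y + 1193.86 − 800 − 2650 = 0 → C_y = 2256 N.
ΣF_x = 0: no horizontal applied forces, so C_x = 0.

C_x = 0, C_y = 2256 N, D_y = 1194 N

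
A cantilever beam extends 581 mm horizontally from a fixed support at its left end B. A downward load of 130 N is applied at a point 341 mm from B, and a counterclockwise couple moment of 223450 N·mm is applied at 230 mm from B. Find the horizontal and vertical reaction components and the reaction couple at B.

ΣF_x = 0: B_x = 0.
ΣF_y = 0: B_y − 130 = 0 → B_y = 130.0 N.
ΣM about B: M_B − 130·341 + 223450 = 0 → M_B = -179100 N·mm.

B_x = 0, B_y = 130.0 N, M_B = -179100 N·mm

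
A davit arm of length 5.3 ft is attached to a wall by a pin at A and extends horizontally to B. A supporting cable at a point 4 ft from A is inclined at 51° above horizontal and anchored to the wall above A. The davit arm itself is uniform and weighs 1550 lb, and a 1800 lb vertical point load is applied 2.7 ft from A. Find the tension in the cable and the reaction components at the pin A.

T = 2885 lb, A_x = 1815 lb, A_y = 1108 lb

ΣM about A: T·sin51°·4 − 1550·2.65 − 1800·2.7 = 0 → T = 8967.5/(4·0.777146) = 2884.75 ≈ 2885 lb.
ΣF_x = 0: A_x − T·cos51° = 0 → A_x = 2884.75 × 0.62932 = 1815 lb.
ΣF_y = 0: A_y + T·sin51° − 1550 − 1800 = 0 → A_y = 3350 − 2884.75 × 0.777146 = 1108 lb.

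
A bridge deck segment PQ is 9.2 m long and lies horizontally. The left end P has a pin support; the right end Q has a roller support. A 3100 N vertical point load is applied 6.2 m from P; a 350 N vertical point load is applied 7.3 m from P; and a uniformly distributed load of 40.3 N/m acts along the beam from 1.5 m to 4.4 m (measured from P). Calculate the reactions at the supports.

P_x = 0, P_y = 1163 N, Q_y = 2404 N

Resultant of the distributed load: 40.3 × 2.9 = 116.87 N at 2.95 m from P.
Taking moments about P: Q_y·9.2 − 3100·6.2 − 350·7.3 − (40.3·2.9)·2.95 = 0 → Q_y = 22119.7665/9.2 = 2404.32 ≈ 2404 N.
ΣF_y = 0: P_y + 2404.32 − 3100 − 350 − 40.3·2.9 = 0 → P_y = 1163 N.
ΣF_x = 0: no horizontal applied forces, so P_x = 0.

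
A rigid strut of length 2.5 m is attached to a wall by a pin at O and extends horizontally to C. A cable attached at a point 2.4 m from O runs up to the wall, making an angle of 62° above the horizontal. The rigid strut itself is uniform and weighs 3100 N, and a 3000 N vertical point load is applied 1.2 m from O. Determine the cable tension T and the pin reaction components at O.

T = 3527 N, O_x = 1656 N, O_y = 2985 N

ΣM about O: T·sin62°·2.4 − 3100·1.25 − 3000·1.2 = 0 → T = 7475/(2.4·0.882948) = 3527.48 ≈ 3527 N.
ΣF_x = 0: O_x − T·cos62° = 0 → O_x = 3527.48 × 0.469472 = 1656 N.
ΣF_y = 0: O_y + T·sin62° − 3100 − 3000 = 0 → O_y = 6100 − 3527.48 × 0.882948 = 2985 N.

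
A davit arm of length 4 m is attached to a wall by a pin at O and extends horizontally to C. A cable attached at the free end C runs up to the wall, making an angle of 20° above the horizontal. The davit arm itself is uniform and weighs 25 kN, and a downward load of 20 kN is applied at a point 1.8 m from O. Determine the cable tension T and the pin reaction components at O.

T = 62.86 kN, O_x = 59.07 kN, O_y = 23.50 kN

ΣM about O: T·sin20°·4 − 25·2 − 20·1.8 = 0 → T = 86/(4·0.34202) = 62.8618 ≈ 62.86 kN.
ΣF_x = 0: O_x − T·cos20° = 0 → O_x = 62.8618 × 0.939693 = 59.07 kN.
ΣF_y = 0: O_y + T·sin20° − 25 − 20 = 0 → O_y = 45 − 62.8618 × 0.34202 = 23.50 kN.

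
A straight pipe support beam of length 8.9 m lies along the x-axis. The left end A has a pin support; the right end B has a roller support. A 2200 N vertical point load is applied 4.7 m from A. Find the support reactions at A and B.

A_x = 0, A_y = 1038 N, B_y = 1162 N

ΣM about A: B_y·8.9 − 2200·4.7 = 0 → B_y = 10340/8.9 = 1161.8 ≈ 1162 N.
ΣF_y = 0: A_y + 1161.8 − 2200 = 0 → A_y = 1038 N.
ΣF_x = 0: no horizontal applied forces, so A_x = 0.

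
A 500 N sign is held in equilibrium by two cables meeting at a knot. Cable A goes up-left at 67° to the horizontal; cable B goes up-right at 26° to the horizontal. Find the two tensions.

ΣF_x = 0: −T_A·cos67° + T_B·cos26° = 0 → T_B = 0.434728·T_A.
ΣF_y = 0: T_A·sin67° + T_B·sin26° = 500.
Substitute: T_A·(0.920505 + 0.434728·0.438371) = 500 → T_A = 450.014 ≈ 450.0 N.
Then T_B = 0.434728 × 450.014 = 195.6 N.

T_A = 450.0 N, T_B = 195.6 N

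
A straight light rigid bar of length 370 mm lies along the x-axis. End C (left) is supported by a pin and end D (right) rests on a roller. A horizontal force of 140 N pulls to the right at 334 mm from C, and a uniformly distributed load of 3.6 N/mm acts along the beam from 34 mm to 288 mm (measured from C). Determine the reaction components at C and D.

Resultant of the distributed load: 3.6 × 254 = 914.4 N at 161 mm from C.
Moments about C: D_y·370 − (3.6·254)·161 = 0 → D_y = 147218.4/370 = 397.888 ≈ 397.9 N.
ΣF_y = 0: C_y + 397.888 − 3.6·254 = 0 → C_y = 516.5 N.
ΣF_x = 0: C_x + 140 = 0 → C_x = -140.0 N.

C_x = -140.0 N, C_y = 516.5 N, D_y = 397.9 N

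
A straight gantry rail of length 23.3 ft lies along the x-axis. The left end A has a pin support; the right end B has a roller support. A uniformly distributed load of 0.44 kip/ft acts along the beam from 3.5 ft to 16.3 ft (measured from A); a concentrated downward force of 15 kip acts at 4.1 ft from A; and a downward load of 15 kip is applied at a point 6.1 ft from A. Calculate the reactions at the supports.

A_x = 0, A_y = 26.67 kip, B_y = 8.960 kip

Resultant of the distributed load: 0.44 × 12.8 = 5.632 kip at 9.9 ft from A.
Taking moments about A: B_y·23.3 − (0.44·12.8)·9.9 − 15·4.1 − 15·6.1 = 0 → B_y = 208.7568/23.3 = 8.95952 ≈ 8.960 kip.
ΣF_y = 0: A_y + 8.95952 − 0.44·12.8 − 15 − 15 = 0 → A_y = 26.67 kip.
ΣF_x = 0: no horizontal applied forces, so A_x = 0.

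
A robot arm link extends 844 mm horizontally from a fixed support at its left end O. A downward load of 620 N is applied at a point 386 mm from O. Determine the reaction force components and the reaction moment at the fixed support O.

O_x = 0, O_y = 620.0 N, M_O = 239300 N·mm

ΣF_x = 0: O_x = 0.
ΣF_y = 0: O_y − 620 = 0 → O_y = 620.0 N.
ΣM about O: M_O − 620·386 = 0 → M_O = 239300 N·mm.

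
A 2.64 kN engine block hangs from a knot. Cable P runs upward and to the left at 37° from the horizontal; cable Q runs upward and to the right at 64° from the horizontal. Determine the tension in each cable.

T_P = 1.179 kN, T_Q = 2.148 kN

ΣF_x = 0: −T_P·cos37° + T_Q·cos64° = 0 → T_Q = 1.82182·T_P.
ΣF_y = 0: T_P·sin37° + T_Q·sin64° = 2.64.
Substitute: T_P·(0.601815 + 1.82182·0.898794) = 2.64 → T_P = 1.17896 ≈ 1.179 kN.
Then T_Q = 1.82182 × 1.17896 = 2.148 kN.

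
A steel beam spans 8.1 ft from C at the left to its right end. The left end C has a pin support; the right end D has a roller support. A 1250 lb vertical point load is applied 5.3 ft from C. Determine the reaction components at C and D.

C_x = 0, C_y = 432.1 lb, D_y = 817.9 lb

ΣM about C: D_y·8.1 − 1250·5.3 = 0 → D_y = 6625/8.1 = 817.901 ≈ 817.9 lb.
ΣF_y = 0: C_y + 817.901 − 1250 = 0 → C_y = 432.1 lb.
ΣF_x = 0: no horizontal applied forces, so C_x = 0.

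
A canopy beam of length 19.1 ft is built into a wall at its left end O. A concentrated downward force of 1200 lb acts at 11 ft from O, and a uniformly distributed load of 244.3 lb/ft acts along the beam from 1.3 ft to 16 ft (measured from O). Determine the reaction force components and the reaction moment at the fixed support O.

O_x = 0, O_y = 4791 lb, M_O = 44260 lb·ft

Resultant of the distributed load: 244.3 × 14.7 = 3591.21 lb at 8.65 ft from O.
ΣF_x = 0: O_x = 0.
ΣF_y = 0: O_y − 1200 − 244.3·14.7 = 0 → O_y = 4791 lb.
ΣM about O: M_O − 1200·11 − (244.3·14.7)·8.65 = 0 → M_O = 44260 lb·ft.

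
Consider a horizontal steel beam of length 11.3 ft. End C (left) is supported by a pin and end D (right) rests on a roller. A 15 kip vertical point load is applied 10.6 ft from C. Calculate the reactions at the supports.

C_x = 0, C_y = 0.9292 kip, D_y = 14.07 kip

ΣM about C: D_y·11.3 − 15·10.6 = 0 → D_y = 159/11.3 = 14.0708 ≈ 14.07 kip.
ΣF_y = 0: C_y + 14.0708 − 15 = 0 → C_y = 0.9292 kip.
ΣF_x = 0: no horizontal applied forces, so C_x = 0.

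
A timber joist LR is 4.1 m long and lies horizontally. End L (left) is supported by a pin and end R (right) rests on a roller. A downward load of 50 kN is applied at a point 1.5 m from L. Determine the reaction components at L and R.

L_x = 0, L_y = 31.71 kN, R_y = 18.29 kN

Taking moments about L: R_y·4.1 − 50·1.5 = 0 → R_y = 75/4.1 = 18.2927 ≈ 18.29 kN.
ΣF_y = 0: L_y + 18.2927 − 50 = 0 → L_y = 31.71 kN.
ΣF_x = 0: no horizontal applied forces, so L_x = 0.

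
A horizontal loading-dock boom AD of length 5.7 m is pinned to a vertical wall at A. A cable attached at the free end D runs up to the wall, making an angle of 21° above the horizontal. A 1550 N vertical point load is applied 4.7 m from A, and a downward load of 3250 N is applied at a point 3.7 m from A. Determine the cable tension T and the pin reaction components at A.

T = 9453 N, A_x = 8825 N, A_y = 1412 N

ΣM about A: T·sin21°·5.7 − 1550·4.7 − 3250·3.7 = 0 → T = 19310/(5.7·0.358368) = 9453.19 ≈ 9453 N.
ΣF_x = 0: A_x − T·cos21° = 0 → A_x = 9453.19 × 0.93358 = 8825 N.
ΣF_y = 0: A_y + T·sin21° − 1550 − 3250 = 0 → A_y = 4800 − 9453.19 × 0.358368 = 1412 N.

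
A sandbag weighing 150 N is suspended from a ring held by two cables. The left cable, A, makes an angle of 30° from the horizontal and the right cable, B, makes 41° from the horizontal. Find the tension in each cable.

ΣF_x = 0: −T_A·cos30° + T_B·cos41° = 0 → T_B = 1.14749·T_A.
ΣF_y = 0: T_A·sin30° + T_B·sin41° = 150.
Substitute: T_A·(0.5 + 1.14749·0.656059) = 150 → T_A = 119.73 ≈ 119.7 N.
Then T_B = 1.14749 × 119.73 = 137.4 N.

T_A = 119.7 N, T_B = 137.4 N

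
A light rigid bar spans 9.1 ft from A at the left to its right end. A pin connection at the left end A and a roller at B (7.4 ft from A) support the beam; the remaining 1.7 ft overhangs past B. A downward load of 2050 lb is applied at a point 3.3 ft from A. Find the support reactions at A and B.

A_x = 0, A_y = 1136 lb, B_y = 914.2 lb

ΣM about A: B_y·7.4 − 2050·3.3 = 0 → B_y = 6765/7.4 = 914.189 ≈ 914.2 lb.
ΣF_y = 0: A_y + 914.189 − 2050 = 0 → A_y = 1136 lb.
ΣF_x = 0: no horizontal applied forces, so A_x = 0.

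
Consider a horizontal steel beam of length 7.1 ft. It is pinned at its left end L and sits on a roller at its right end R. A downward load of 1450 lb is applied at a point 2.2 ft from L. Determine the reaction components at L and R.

Moments about L: R_y·7.1 − 1450·2.2 = 0 → R_y = 3190/7.1 = 449.296 ≈ 449.3 lb.
ΣF_y = 0: L_y + 449.296 − 1450 = 0 → L_y = 1001 lb.
ΣF_x = 0: no horizontal applied forces, so L_x = 0.

L_x = 0, L_y = 1001 lb, R_y = 449.3 lb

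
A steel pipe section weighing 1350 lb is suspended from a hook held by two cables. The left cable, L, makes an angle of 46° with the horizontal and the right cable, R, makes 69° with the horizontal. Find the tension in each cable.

T_L = 533.8 lb, T_R = 1035 lb

ΣF_x = 0: −T_L·cos46° + T_R·cos69° = 0 → T_R = 1.93839·T_L.
ΣF_y = 0: T_L·sin46° + T_R·sin69° = 1350.
Substitute: T_L·(0.71934 + 1.93839·0.93358) = 1350 → T_L = 533.812 ≈ 533.8 lb.
Then T_R = 1.93839 × 533.812 = 1035 lb.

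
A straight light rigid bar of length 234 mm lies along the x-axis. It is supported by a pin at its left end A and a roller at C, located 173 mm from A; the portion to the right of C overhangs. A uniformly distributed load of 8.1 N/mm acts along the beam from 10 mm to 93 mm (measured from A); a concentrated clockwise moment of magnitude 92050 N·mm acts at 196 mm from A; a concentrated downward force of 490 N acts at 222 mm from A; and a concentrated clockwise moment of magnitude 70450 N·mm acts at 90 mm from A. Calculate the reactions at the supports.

Resultant of the distributed load: 8.1 × 83 = 672.3 N at 51.5 mm from A.
Taking moments about A: C_y·173 − (8.1·83)·51.5 − 92050 − 490·222 − 70450 = 0 → C_y = 305903.45/173 = 1768.23 ≈ 1768 N.
ΣF_y = 0: A_y + 1768.23 − 8.1·83 − 490 = 0 → A_y = -605.9 N.
ΣF_x = 0: no horizontal applied forces, so A_x = 0.

A_x = 0, A_y = -605.9 N, C_y = 1768 N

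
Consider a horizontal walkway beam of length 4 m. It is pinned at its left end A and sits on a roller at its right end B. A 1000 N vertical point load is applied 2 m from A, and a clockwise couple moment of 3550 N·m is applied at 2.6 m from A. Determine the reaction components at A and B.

Taking moments about A: B_y·4 − 1000·2 − 3550 = 0 → B_y = 5550/4 = 1387.5 ≈ 1388 N.
ΣF_y = 0: A_y + 1387.5 − 1000 = 0 → A_y = -387.5 N.
ΣF_x = 0: no horizontal applied forces, so A_x = 0.

A_x = 0, A_y = -387.5 N, B_y = 1388 N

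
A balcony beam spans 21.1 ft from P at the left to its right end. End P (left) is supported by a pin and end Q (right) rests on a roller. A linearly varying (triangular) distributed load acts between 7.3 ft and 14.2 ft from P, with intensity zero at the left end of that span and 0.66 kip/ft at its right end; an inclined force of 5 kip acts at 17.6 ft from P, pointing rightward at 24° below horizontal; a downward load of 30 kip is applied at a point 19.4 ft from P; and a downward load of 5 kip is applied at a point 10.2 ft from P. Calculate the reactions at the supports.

P_x = -4.568 kip, P_y = 6.330 kip, Q_y = 32.98 kip

Resultant of the triangular load: ½ × 0.66 × 6.9 = 2.277 kip, acting at 11.9 ft from P (one-third of the span from the peak).
ΣM about P: Q_y·21.1 − (½·0.66·6.9)·11.9 − 5·sin24°·17.6 − 30·19.4 − 5·10.2 = 0 → Q_y = 695.889/21.1 = 32.9805 ≈ 32.98 kip.
ΣF_y = 0: P_y + 32.9805 − ½·0.66·6.9 − 5·sin24° − 30 − 5 = 0 → P_y = 6.330 kip.
ΣF_x = 0: P_x + 5·cos24° = 0 → P_x = -4.568 kip.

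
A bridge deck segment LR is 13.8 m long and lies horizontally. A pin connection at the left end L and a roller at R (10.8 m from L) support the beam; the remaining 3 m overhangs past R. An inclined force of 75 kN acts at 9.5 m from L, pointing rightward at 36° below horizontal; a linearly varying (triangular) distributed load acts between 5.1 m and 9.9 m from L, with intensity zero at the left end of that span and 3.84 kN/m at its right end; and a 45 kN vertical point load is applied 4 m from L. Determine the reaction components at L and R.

Resultant of the triangular load: ½ × 3.84 × 4.8 = 9.216 kN, acting at 8.3 m from L (one-third of the span from the peak).
Taking moments about L: R_y·10.8 − 75·sin36°·9.5 − (½·3.84·4.8)·8.3 − 45·4 = 0 → R_y = 675.29/10.8 = 62.5269 ≈ 62.53 kN.
ΣF_y = 0: L_y + 62.5269 − 75·sin36° − ½·3.84·4.8 − 45 = 0 → L_y = 35.77 kN.
ΣF_x = 0: L_x + 75·cos36° = 0 → L_x = -60.68 kN.

L_x = -60.68 kN, L_y = 35.77 kN, R_y = 62.53 kN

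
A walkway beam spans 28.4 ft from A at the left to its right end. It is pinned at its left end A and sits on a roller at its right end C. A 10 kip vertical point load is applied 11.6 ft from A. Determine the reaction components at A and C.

ΣM about A: C_y·28.4 − 10·11.6 = 0 → C_y = 116/28.4 = 4.08451 ≈ 4.085 kip.
ΣF_y = 0: A_y + 4.08451 − 10 = 0 → A_y = 5.915 kip.
ΣF_x = 0: no horizontal applied forces, so A_x = 0.

A_x = 0, A_y = 5.915 kip, C_y = 4.085 kip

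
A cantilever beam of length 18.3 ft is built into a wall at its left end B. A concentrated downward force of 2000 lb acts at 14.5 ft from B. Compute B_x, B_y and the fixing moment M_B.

ΣF_x = 0: B_x = 0.
ΣF_y = 0: B_y − 2000 = 0 → B_y = 2000 lb.
ΣM about B: M_B − 2000·14.5 = 0 → M_B = 29000 lb·ft.

B_x = 0, B_y = 2000 lb, M_B = 29000 lb·ft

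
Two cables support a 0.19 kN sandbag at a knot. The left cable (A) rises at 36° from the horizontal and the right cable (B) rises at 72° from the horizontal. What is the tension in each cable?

ΣF_x = 0: −T_A·cos36° + T_B·cos72° = 0 → T_B = 2.61803·T_A.
ΣF_y = 0: T_A·sin36° + T_B·sin72° = 0.19.
Substitute: T_A·(0.587785 + 2.61803·0.951057) = 0.19 → T_A = 0.0617348 ≈ 0.06173 kN.
Then T_B = 2.61803 × 0.0617348 = 0.1616 kN.

T_A = 0.06173 kN, T_B = 0.1616 kN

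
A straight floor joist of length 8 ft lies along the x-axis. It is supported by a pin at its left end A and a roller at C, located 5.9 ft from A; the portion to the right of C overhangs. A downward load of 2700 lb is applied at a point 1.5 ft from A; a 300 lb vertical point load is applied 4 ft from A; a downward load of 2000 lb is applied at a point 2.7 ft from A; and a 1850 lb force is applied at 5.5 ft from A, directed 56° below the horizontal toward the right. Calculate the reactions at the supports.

A_x = -1035 lb, A_y = 3299 lb, C_y = 3235 lb

Moments about A: C_y·5.9 − 2700·1.5 − 300·4 − 2000·2.7 − 1850·sin56°·5.5 = 0 → C_y = 19085.5/5.9 = 3234.83 ≈ 3235 lb.
ΣF_y = 0: A_y + 3234.83 − 2700 − 300 − 2000 − 1850·sin56° = 0 → A_y = 3299 lb.
ΣF_x = 0: A_x + 1850·cos56° = 0 → A_x = -1035 lb.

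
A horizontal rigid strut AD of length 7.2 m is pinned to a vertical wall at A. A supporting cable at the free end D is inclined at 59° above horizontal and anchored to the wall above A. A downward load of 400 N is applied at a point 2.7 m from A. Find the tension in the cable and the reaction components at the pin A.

T = 175.0 N, A_x = 90.13 N, A_y = 250.0 N

ΣM about A: T·sin59°·7.2 − 400·2.7 = 0 → T = 1080/(7.2·0.857167) = 174.995 ≈ 175.0 N.
ΣF_x = 0: A_x − T·cos59° = 0 → A_x = 174.995 × 0.515038 = 90.13 N.
ΣF_y = 0: A_y + T·sin59° − 400 = 0 → A_y = 400 − 174.995 × 0.857167 = 250.0 N.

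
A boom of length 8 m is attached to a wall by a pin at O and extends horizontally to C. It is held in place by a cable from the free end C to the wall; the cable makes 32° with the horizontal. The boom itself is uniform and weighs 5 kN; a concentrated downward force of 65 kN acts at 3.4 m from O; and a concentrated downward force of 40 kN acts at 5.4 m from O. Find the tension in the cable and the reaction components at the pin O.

T = 107.8 kN, O_x = 91.42 kN, O_y = 52.88 kN

ΣM about O: T·sin32°·8 − 5·4 − 65·3.4 − 40·5.4 = 0 → T = 457/(8·0.529919) = 107.799 ≈ 107.8 kN.
ΣF_x = 0: O_x − T·cos32° = 0 → O_x = 107.799 × 0.848048 = 91.42 kN.
ΣF_y = 0: O_y + T·sin32° − 5 − 65 − 40 = 0 → O_y = 110 − 107.799 × 0.529919 = 52.88 kN.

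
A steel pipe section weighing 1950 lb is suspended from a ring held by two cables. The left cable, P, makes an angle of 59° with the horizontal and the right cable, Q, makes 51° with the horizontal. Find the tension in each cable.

ΣF_x = 0: −T_P·cos59° + T_Q·cos51° = 0 → T_Q = 0.818404·T_P.
ΣF_y = 0: T_P·sin59° + T_Q·sin51° = 1950.
Substitute: T_P·(0.857167 + 0.818404·0.777146) = 1950 → T_P = 1305.93 ≈ 1306 lb.
Then T_Q = 0.818404 × 1305.93 = 1069 lb.

T_P = 1306 lb, T_Q = 1069 lb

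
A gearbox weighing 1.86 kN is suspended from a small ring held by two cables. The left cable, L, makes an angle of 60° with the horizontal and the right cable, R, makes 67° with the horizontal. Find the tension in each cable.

ΣF_x = 0: −T_L·cos60° + T_R·cos67° = 0 → T_R = 1.27965·T_L.
ΣF_y = 0: T_L·sin60° + T_R·sin67° = 1.86.
Substitute: T_L·(0.866025 + 1.27965·0.920505) = 1.86 → T_L = 0.910003 ≈ 0.9100 kN.
Then T_R = 1.27965 × 0.910003 = 1.164 kN.

T_L = 0.9100 kN, T_R = 1.164 kN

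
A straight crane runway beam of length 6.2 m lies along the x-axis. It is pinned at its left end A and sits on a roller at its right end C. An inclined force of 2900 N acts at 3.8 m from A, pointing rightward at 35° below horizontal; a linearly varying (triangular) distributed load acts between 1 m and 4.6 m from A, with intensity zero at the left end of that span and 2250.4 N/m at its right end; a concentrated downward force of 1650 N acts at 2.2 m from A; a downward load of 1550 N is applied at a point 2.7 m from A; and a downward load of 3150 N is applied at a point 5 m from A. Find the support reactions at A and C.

A_x = -2376 N, A_y = 5022 N, C_y = 7042 N

Resultant of the triangular load: ½ × 2250.4 × 3.6 = 4050.72 N, acting at 3.4 m from A (one-third of the span from the peak).
Taking moments about A: C_y·6.2 − 2900·sin35°·3.8 − (½·2250.4·3.6)·3.4 − 1650·2.2 − 1550·2.7 − 3150·5 = 0 → C_y = 43658.3/6.2 = 7041.66 ≈ 7042 N.
ΣF_y = 0: A_y + 7041.66 − 2900·sin35° − ½·2250.4·3.6 − 1650 − 1550 − 3150 = 0 → A_y = 5022 N.
ΣF_x = 0: A_x + 2900·cos35° = 0 → A_x = -2376 N.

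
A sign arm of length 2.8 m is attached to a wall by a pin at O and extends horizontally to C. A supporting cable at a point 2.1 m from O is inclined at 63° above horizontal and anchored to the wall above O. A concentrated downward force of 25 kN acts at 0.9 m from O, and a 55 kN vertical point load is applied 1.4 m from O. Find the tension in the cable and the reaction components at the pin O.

ΣM about O: T·sin63°·2.1 − 25·0.9 − 55·1.4 = 0 → T = 99.5/(2.1·0.891007) = 53.1769 ≈ 53.18 kN.
ΣF_x = 0: O_x − T·cos63° = 0 → O_x = 53.1769 × 0.45399 = 24.14 kN.
ΣF_y = 0: O_y + T·sin63° − 25 − 55 = 0 → O_y = 80 − 53.1769 × 0.891007 = 32.62 kN.

T = 53.18 kN, O_x = 24.14 kN, O_y = 32.62 kN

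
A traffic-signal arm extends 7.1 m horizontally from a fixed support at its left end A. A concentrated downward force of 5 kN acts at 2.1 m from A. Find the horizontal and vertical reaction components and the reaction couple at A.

A_x = 0, A_y = 5.000 kN, M_A = 10.50 kN·m

ΣF_x = 0: A_x = 0.
ΣF_y = 0: A_y − 5 = 0 → A_y = 5.000 kN.
ΣM about A: M_A − 5·2.1 = 0 → M_A = 10.50 kN·m.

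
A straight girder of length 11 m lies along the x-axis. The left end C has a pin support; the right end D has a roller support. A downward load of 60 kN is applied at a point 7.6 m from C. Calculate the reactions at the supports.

C_x = 0, C_y = 18.55 kN, D_y = 41.45 kN

Taking moments about C: D_y·11 − 60·7.6 = 0 → D_y = 456/11 = 41.4545 ≈ 41.45 kN.
ΣF_y = 0: C_y + 41.4545 − 60 = 0 → C_y = 18.55 kN.
ΣF_x = 0: no horizontal applied forces, so C_x = 0.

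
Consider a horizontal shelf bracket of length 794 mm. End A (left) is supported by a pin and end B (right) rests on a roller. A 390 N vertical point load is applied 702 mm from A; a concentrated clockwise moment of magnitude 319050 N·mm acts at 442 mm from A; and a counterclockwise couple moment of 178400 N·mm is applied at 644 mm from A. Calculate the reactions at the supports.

Moments about A: B_y·794 − 390·702 − 319050 + 178400 = 0 → B_y = 414430/794 = 521.952 ≈ 522.0 N.
ΣF_y = 0: A_y + 521.952 − 390 = 0 → A_y = -132.0 N.
ΣF_x = 0: no horizontal applied forces, so A_x = 0.

A_x = 0, A_y = -132.0 N, B_y = 522.0 N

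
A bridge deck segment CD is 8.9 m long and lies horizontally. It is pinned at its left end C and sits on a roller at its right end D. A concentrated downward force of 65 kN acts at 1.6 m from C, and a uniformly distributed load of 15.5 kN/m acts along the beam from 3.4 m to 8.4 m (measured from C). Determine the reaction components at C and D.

C_x = 0, C_y = 79.44 kN, D_y = 63.06 kN

Resultant of the distributed load: 15.5 × 5 = 77.5 kN at 5.9 m from C.
ΣM about C: D_y·8.9 − 65·1.6 − (15.5·5)·5.9 = 0 → D_y = 561.25/8.9 = 63.0618 ≈ 63.06 kN.
ΣF_y = 0: C_y + 63.0618 − 65 − 15.5·5 = 0 → C_y = 79.44 kN.
ΣF_x = 0: no horizontal applied forces, so C_x = 0.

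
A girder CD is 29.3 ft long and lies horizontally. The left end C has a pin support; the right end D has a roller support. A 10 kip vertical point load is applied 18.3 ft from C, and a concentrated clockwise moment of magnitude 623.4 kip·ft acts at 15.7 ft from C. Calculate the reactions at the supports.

C_x = 0, C_y = -17.52 kip, D_y = 27.52 kip

ΣM about C: D_y·29.3 − 10·18.3 − 623.4 = 0 → D_y = 806.4/29.3 = 27.5222 ≈ 27.52 kip.
ΣF_y = 0: C_y + 27.5222 − 10 = 0 → C_y = -17.52 kip.
ΣF_x = 0: no horizontal applied forces, so C_x = 0.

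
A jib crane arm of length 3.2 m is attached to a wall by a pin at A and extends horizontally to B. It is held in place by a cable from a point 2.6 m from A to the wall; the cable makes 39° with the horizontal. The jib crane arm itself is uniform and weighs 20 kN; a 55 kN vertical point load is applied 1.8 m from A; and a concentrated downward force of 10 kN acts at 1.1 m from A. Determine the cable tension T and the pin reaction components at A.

ΣM about A: T·sin39°·2.6 − 20·1.6 − 55·1.8 − 10·1.1 = 0 → T = 142/(2.6·0.62932) = 86.7848 ≈ 86.78 kN.
ΣF_x = 0: A_x − T·cos39° = 0 → A_x = 86.7848 × 0.777146 = 67.44 kN.
ΣF_y = 0: A_y + T·sin39° − 20 − 55 − 10 = 0 → A_y = 85 − 86.7848 × 0.62932 = 30.38 kN.

T = 86.78 kN, A_x = 67.44 kN, A_y = 30.38 kN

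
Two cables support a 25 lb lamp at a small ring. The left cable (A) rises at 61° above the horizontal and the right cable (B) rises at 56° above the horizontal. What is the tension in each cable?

ΣF_x = 0: −T_A·cos61° + T_B·cos56° = 0 → T_B = 0.866981·T_A.
ΣF_y = 0: T_A·sin61° + T_B·sin56° = 25.
Substitute: T_A·(0.87462 + 0.866981·0.829038) = 25 → T_A = 15.6899 ≈ 15.69 lb.
Then T_B = 0.866981 × 15.6899 = 13.60 lb.

T_A = 15.69 lb, T_B = 13.60 lb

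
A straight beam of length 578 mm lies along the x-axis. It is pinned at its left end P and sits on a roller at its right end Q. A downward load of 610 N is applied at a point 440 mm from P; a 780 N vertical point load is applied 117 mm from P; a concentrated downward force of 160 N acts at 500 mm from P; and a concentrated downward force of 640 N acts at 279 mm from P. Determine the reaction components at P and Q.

P_x = 0, P_y = 1120 N, Q_y = 1070 N

Taking moments about P: Q_y·578 − 610·440 − 780·117 − 160·500 − 640·279 = 0 → Q_y = 618220/578 = 1069.58 ≈ 1070 N.
ΣF_y = 0: P_y + 1069.58 − 610 − 780 − 160 − 640 = 0 → P_y = 1120 N.
ΣF_x = 0: no horizontal applied forces, so P_x = 0.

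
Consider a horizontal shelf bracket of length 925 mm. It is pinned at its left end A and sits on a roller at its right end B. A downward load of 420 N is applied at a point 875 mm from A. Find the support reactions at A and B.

A_x = 0, A_y = 22.70 N, B_y = 397.3 N

Moments about A: B_y·925 − 420·875 = 0 → B_y = 367500/925 = 397.297 ≈ 397.3 N.
ΣF_y = 0: A_y + 397.297 − 420 = 0 → A_y = 22.70 N.
ΣF_x = 0: no horizontal applied forces, so A_x = 0.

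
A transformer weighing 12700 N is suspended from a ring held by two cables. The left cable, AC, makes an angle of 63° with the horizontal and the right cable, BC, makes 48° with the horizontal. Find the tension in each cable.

ΣF_x = 0: −T_AC·cos63° + T_BC·cos48° = 0 → T_BC = 0.678478·T_AC.
ΣF_y = 0: T_AC·sin63° + T_BC·sin48° = 12700.
Substitute: T_AC·(0.891007 + 0.678478·0.743145) = 12700 → T_AC = 9102.54 ≈ 9103 N.
Then T_BC = 0.678478 × 9102.54 = 6176 N.

T_AC = 9103 N, T_BC = 6176 N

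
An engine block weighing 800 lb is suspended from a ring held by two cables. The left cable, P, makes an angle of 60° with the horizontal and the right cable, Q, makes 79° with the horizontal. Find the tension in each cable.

ΣF_x = 0: −T_P·cos60° + T_Q·cos79° = 0 → T_Q = 2.62042·T_P.
ΣF_y = 0: T_P·sin60° + T_Q·sin79° = 800.
Substitute: T_P·(0.866025 + 2.62042·0.981627) = 800 → T_P = 232.673 ≈ 232.7 lb.
Then T_Q = 2.62042 × 232.673 = 609.7 lb.

T_P = 232.7 lb, T_Q = 609.7 lb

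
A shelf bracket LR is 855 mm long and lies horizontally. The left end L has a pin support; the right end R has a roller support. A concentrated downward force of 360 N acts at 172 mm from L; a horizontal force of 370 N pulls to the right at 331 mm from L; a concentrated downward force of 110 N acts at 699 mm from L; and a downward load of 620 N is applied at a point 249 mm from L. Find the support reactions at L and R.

Taking moments about L: R_y·855 − 360·172 − 110·699 − 620·249 = 0 → R_y = 293190/855 = 342.912 ≈ 342.9 N.
ΣF_y = 0: L_y + 342.912 − 360 − 110 − 620 = 0 → L_y = 747.1 N.
ΣF_x = 0: L_x + 370 = 0 → L_x = -370.0 N.

L_x = -370.0 N, L_y = 747.1 N, R_y = 342.9 N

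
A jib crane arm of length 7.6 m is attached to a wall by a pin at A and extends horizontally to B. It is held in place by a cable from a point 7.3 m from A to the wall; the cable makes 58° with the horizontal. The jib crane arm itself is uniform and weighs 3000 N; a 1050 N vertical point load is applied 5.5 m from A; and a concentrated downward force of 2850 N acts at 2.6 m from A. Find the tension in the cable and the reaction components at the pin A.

ΣM about A: T·sin58°·7.3 − 3000·3.8 − 1050·5.5 − 2850·2.6 = 0 → T = 24585/(7.3·0.848048) = 3971.25 ≈ 3971 N.
ΣF_x = 0: A_x − T·cos58° = 0 → A_x = 3971.25 × 0.529919 = 2104 N.
ΣF_y = 0: A_y + T·sin58° − 3000 − 1050 − 2850 = 0 → A_y = 6900 − 3971.25 × 0.848048 = 3532 N.

T = 3971 N, A_x = 2104 N, A_y = 3532 N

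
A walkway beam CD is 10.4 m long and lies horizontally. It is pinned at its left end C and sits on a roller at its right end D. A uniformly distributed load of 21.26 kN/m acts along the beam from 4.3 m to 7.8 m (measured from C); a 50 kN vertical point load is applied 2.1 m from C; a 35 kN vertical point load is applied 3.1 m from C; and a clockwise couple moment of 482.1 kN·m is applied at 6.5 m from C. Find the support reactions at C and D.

C_x = 0, C_y = 49.24 kN, D_y = 110.2 kN

Resultant of the distributed load: 21.26 × 3.5 = 74.41 kN at 6.05 m from C.
ΣM about C: D_y·10.4 − (21.26·3.5)·6.05 − 50·2.1 − 35·3.1 − 482.1 = 0 → D_y = 1145.7805/10.4 = 110.171 ≈ 110.2 kN.
ΣF_y = 0: C_y + 110.171 − 21.26·3.5 − 50 − 35 = 0 → C_y = 49.24 kN.
ΣF_x = 0: no horizontal applied forces, so C_x = 0.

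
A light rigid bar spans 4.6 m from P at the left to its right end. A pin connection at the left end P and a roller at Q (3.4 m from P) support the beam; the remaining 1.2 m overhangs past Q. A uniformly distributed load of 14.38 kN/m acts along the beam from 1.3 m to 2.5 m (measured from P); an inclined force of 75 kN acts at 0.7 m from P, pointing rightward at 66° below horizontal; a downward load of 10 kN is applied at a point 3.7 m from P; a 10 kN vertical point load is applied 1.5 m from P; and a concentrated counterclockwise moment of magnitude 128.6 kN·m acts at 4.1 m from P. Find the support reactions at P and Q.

P_x = -30.51 kN, P_y = 104.6 kN, Q_y = 1.220 kN

Resultant of the distributed load: 14.38 × 1.2 = 17.256 kN at 1.9 m from P.
ΣM about P: Q_y·3.4 − (14.38·1.2)·1.9 − 75·sin66°·0.7 − 10·3.7 − 10·1.5 + 128.6 = 0 → Q_y = 4.14754/3.4 = 1.21986 ≈ 1.220 kN.
ΣF_y = 0: P_y + 1.21986 − 14.38·1.2 − 75·sin66° − 10 − 10 = 0 → P_y = 104.6 kN.
ΣF_x = 0: P_x + 75·cos66° = 0 → P_x = -30.51 kN.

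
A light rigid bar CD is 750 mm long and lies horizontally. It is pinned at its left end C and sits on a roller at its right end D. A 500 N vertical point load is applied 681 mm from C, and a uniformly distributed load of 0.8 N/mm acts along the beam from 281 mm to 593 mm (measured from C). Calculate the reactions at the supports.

C_x = 0, C_y = 150.2 N, D_y = 599.4 N

Resultant of the distributed load: 0.8 × 312 = 249.6 N at 437 mm from C.
Moments about C: D_y·750 − 500·681 − (0.8·312)·437 = 0 → D_y = 449575.2/750 = 599.434 ≈ 599.4 N.
ΣF_y = 0: C_y + 599.434 − 500 − 0.8·312 = 0 → C_y = 150.2 N.
ΣF_x = 0: no horizontal applied forces, so C_x = 0.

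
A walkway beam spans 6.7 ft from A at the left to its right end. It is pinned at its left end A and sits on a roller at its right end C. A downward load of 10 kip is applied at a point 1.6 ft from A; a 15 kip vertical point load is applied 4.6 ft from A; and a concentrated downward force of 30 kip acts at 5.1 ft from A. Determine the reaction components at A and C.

A_x = 0, A_y = 19.48 kip, C_y = 35.52 kip

Moments about A: C_y·6.7 − 10·1.6 − 15·4.6 − 30·5.1 = 0 → C_y = 238/6.7 = 35.5224 ≈ 35.52 kip.
ΣF_y = 0: A_y + 35.5224 − 10 − 15 − 30 = 0 → A_y = 19.48 kip.
ΣF_x = 0: no horizontal applied forces, so A_x = 0.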